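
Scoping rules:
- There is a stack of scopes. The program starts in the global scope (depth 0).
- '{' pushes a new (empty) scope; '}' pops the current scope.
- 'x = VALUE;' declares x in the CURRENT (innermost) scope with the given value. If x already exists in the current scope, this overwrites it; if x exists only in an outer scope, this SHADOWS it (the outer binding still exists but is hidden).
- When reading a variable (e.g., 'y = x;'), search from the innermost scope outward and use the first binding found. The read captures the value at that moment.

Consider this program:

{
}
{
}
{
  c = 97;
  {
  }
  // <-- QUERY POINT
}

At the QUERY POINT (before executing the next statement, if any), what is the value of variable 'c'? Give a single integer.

Step 1: enter scope (depth=1)
Step 2: exit scope (depth=0)
Step 3: enter scope (depth=1)
Step 4: exit scope (depth=0)
Step 5: enter scope (depth=1)
Step 6: declare c=97 at depth 1
Step 7: enter scope (depth=2)
Step 8: exit scope (depth=1)
Visible at query point: c=97

Answer: 97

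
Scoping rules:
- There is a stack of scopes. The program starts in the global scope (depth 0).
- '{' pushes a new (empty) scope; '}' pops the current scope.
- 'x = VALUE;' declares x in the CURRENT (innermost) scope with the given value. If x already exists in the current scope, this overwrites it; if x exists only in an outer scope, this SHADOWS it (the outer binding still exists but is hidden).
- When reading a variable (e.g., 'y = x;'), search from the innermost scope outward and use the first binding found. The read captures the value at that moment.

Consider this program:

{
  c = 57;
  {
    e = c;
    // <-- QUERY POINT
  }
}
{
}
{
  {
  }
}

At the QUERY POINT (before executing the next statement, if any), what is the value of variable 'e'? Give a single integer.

Answer: 57

Derivation:
Step 1: enter scope (depth=1)
Step 2: declare c=57 at depth 1
Step 3: enter scope (depth=2)
Step 4: declare e=(read c)=57 at depth 2
Visible at query point: c=57 e=57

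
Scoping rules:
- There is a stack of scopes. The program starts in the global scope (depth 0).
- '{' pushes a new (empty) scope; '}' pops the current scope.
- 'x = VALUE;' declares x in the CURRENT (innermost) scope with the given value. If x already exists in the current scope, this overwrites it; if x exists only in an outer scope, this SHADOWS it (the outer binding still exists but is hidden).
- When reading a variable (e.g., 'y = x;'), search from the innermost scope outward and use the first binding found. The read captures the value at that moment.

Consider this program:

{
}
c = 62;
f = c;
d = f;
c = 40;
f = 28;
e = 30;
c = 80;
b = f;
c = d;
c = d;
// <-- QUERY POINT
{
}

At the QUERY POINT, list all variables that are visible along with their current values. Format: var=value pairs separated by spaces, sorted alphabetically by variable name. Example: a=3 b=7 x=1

Step 1: enter scope (depth=1)
Step 2: exit scope (depth=0)
Step 3: declare c=62 at depth 0
Step 4: declare f=(read c)=62 at depth 0
Step 5: declare d=(read f)=62 at depth 0
Step 6: declare c=40 at depth 0
Step 7: declare f=28 at depth 0
Step 8: declare e=30 at depth 0
Step 9: declare c=80 at depth 0
Step 10: declare b=(read f)=28 at depth 0
Step 11: declare c=(read d)=62 at depth 0
Step 12: declare c=(read d)=62 at depth 0
Visible at query point: b=28 c=62 d=62 e=30 f=28

Answer: b=28 c=62 d=62 e=30 f=28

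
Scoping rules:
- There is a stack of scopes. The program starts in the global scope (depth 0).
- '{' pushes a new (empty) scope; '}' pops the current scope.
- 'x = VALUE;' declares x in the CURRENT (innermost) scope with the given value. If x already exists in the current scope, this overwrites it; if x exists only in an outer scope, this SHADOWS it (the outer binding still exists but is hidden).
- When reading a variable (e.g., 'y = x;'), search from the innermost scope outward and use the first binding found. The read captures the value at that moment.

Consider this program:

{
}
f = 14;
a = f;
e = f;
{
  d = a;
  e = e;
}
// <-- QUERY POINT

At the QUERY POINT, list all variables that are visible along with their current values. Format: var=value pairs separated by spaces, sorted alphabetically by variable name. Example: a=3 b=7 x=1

Answer: a=14 e=14 f=14

Derivation:
Step 1: enter scope (depth=1)
Step 2: exit scope (depth=0)
Step 3: declare f=14 at depth 0
Step 4: declare a=(read f)=14 at depth 0
Step 5: declare e=(read f)=14 at depth 0
Step 6: enter scope (depth=1)
Step 7: declare d=(read a)=14 at depth 1
Step 8: declare e=(read e)=14 at depth 1
Step 9: exit scope (depth=0)
Visible at query point: a=14 e=14 f=14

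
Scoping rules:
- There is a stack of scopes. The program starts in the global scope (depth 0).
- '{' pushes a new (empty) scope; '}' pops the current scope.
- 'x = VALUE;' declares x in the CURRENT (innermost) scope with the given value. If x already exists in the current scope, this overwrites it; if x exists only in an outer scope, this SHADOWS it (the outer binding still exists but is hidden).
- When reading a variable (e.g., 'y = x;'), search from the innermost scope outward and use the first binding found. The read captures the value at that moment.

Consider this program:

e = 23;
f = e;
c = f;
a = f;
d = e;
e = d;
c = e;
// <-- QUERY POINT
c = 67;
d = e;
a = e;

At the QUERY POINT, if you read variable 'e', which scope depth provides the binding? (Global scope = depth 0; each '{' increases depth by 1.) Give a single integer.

Answer: 0

Derivation:
Step 1: declare e=23 at depth 0
Step 2: declare f=(read e)=23 at depth 0
Step 3: declare c=(read f)=23 at depth 0
Step 4: declare a=(read f)=23 at depth 0
Step 5: declare d=(read e)=23 at depth 0
Step 6: declare e=(read d)=23 at depth 0
Step 7: declare c=(read e)=23 at depth 0
Visible at query point: a=23 c=23 d=23 e=23 f=23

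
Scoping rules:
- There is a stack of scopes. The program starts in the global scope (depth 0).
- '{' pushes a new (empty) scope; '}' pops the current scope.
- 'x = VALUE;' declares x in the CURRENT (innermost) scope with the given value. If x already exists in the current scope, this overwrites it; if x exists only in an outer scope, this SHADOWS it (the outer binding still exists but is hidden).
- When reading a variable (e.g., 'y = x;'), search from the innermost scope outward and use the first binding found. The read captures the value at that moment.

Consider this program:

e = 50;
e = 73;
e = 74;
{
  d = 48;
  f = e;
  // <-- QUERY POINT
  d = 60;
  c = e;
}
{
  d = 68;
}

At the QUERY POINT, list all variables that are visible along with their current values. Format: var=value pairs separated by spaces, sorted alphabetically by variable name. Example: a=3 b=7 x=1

Step 1: declare e=50 at depth 0
Step 2: declare e=73 at depth 0
Step 3: declare e=74 at depth 0
Step 4: enter scope (depth=1)
Step 5: declare d=48 at depth 1
Step 6: declare f=(read e)=74 at depth 1
Visible at query point: d=48 e=74 f=74

Answer: d=48 e=74 f=74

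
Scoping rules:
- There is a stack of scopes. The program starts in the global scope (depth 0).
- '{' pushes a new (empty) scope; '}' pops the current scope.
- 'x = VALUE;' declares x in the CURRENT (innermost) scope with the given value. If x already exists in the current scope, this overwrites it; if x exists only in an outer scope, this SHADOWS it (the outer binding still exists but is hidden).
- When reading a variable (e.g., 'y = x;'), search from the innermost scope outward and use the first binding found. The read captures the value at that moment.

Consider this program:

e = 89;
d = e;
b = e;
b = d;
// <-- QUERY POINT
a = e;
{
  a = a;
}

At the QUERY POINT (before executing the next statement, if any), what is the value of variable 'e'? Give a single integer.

Step 1: declare e=89 at depth 0
Step 2: declare d=(read e)=89 at depth 0
Step 3: declare b=(read e)=89 at depth 0
Step 4: declare b=(read d)=89 at depth 0
Visible at query point: b=89 d=89 e=89

Answer: 89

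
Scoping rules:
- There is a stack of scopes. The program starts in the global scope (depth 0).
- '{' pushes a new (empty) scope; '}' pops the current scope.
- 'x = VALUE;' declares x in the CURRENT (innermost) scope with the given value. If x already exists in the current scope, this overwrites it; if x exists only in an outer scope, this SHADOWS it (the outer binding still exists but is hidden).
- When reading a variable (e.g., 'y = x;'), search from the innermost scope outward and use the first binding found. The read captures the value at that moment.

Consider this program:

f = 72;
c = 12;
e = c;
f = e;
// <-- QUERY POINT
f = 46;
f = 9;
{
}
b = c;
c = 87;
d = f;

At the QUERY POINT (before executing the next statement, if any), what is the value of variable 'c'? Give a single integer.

Answer: 12

Derivation:
Step 1: declare f=72 at depth 0
Step 2: declare c=12 at depth 0
Step 3: declare e=(read c)=12 at depth 0
Step 4: declare f=(read e)=12 at depth 0
Visible at query point: c=12 e=12 f=12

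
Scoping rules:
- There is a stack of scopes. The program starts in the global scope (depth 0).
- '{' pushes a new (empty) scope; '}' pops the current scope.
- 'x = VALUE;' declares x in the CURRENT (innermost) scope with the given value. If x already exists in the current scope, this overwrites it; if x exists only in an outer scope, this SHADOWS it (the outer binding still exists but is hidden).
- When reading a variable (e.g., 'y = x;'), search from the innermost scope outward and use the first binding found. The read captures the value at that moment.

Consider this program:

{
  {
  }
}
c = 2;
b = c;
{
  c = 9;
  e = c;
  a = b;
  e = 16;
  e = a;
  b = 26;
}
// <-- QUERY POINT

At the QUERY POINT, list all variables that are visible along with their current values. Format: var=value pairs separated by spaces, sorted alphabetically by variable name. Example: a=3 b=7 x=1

Answer: b=2 c=2

Derivation:
Step 1: enter scope (depth=1)
Step 2: enter scope (depth=2)
Step 3: exit scope (depth=1)
Step 4: exit scope (depth=0)
Step 5: declare c=2 at depth 0
Step 6: declare b=(read c)=2 at depth 0
Step 7: enter scope (depth=1)
Step 8: declare c=9 at depth 1
Step 9: declare e=(read c)=9 at depth 1
Step 10: declare a=(read b)=2 at depth 1
Step 11: declare e=16 at depth 1
Step 12: declare e=(read a)=2 at depth 1
Step 13: declare b=26 at depth 1
Step 14: exit scope (depth=0)
Visible at query point: b=2 c=2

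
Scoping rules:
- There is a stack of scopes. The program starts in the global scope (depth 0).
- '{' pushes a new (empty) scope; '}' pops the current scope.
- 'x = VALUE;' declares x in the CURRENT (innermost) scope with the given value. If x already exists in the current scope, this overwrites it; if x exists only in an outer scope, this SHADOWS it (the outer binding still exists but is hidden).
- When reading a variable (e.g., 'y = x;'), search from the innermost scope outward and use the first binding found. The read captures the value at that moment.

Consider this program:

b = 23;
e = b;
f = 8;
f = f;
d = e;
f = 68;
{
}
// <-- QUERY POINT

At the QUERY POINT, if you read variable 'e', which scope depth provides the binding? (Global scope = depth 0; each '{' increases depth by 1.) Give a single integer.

Step 1: declare b=23 at depth 0
Step 2: declare e=(read b)=23 at depth 0
Step 3: declare f=8 at depth 0
Step 4: declare f=(read f)=8 at depth 0
Step 5: declare d=(read e)=23 at depth 0
Step 6: declare f=68 at depth 0
Step 7: enter scope (depth=1)
Step 8: exit scope (depth=0)
Visible at query point: b=23 d=23 e=23 f=68

Answer: 0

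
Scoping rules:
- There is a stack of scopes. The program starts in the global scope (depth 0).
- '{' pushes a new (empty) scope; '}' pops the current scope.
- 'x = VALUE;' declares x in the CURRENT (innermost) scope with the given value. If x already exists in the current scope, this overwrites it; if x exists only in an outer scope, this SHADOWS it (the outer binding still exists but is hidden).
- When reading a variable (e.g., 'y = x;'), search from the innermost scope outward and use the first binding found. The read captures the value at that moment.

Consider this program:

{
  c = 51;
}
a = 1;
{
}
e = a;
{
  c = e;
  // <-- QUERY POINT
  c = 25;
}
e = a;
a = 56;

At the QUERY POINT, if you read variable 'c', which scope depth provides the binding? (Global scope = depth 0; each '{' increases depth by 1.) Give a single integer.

Answer: 1

Derivation:
Step 1: enter scope (depth=1)
Step 2: declare c=51 at depth 1
Step 3: exit scope (depth=0)
Step 4: declare a=1 at depth 0
Step 5: enter scope (depth=1)
Step 6: exit scope (depth=0)
Step 7: declare e=(read a)=1 at depth 0
Step 8: enter scope (depth=1)
Step 9: declare c=(read e)=1 at depth 1
Visible at query point: a=1 c=1 e=1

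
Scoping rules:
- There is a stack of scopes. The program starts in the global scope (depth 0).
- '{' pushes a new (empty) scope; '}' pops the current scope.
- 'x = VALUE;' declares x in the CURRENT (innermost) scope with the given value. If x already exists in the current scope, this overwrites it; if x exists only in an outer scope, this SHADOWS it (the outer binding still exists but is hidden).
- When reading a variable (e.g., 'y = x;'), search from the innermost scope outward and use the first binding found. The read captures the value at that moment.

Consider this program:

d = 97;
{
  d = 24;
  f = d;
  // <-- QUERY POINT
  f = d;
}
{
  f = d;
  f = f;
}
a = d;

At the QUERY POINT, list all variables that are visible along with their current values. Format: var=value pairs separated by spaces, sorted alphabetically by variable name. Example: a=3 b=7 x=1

Step 1: declare d=97 at depth 0
Step 2: enter scope (depth=1)
Step 3: declare d=24 at depth 1
Step 4: declare f=(read d)=24 at depth 1
Visible at query point: d=24 f=24

Answer: d=24 f=24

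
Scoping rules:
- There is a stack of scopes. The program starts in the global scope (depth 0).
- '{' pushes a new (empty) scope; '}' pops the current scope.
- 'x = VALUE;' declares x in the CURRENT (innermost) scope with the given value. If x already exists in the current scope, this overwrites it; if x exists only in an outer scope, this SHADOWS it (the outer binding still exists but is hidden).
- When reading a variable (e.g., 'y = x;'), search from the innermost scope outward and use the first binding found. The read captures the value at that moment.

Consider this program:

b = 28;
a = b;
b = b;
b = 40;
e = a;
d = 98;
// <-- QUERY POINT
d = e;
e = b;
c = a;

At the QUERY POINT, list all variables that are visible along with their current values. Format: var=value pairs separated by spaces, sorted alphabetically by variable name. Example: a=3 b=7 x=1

Step 1: declare b=28 at depth 0
Step 2: declare a=(read b)=28 at depth 0
Step 3: declare b=(read b)=28 at depth 0
Step 4: declare b=40 at depth 0
Step 5: declare e=(read a)=28 at depth 0
Step 6: declare d=98 at depth 0
Visible at query point: a=28 b=40 d=98 e=28

Answer: a=28 b=40 d=98 e=28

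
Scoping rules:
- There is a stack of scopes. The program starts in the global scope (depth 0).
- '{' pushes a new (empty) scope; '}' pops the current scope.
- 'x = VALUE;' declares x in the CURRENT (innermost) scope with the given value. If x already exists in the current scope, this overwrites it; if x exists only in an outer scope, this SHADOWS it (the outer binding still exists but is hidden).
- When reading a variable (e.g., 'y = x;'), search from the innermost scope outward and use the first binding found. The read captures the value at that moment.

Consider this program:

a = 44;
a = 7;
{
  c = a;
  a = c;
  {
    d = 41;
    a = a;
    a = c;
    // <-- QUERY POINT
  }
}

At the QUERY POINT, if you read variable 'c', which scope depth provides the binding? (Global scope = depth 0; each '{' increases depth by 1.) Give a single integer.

Answer: 1

Derivation:
Step 1: declare a=44 at depth 0
Step 2: declare a=7 at depth 0
Step 3: enter scope (depth=1)
Step 4: declare c=(read a)=7 at depth 1
Step 5: declare a=(read c)=7 at depth 1
Step 6: enter scope (depth=2)
Step 7: declare d=41 at depth 2
Step 8: declare a=(read a)=7 at depth 2
Step 9: declare a=(read c)=7 at depth 2
Visible at query point: a=7 c=7 d=41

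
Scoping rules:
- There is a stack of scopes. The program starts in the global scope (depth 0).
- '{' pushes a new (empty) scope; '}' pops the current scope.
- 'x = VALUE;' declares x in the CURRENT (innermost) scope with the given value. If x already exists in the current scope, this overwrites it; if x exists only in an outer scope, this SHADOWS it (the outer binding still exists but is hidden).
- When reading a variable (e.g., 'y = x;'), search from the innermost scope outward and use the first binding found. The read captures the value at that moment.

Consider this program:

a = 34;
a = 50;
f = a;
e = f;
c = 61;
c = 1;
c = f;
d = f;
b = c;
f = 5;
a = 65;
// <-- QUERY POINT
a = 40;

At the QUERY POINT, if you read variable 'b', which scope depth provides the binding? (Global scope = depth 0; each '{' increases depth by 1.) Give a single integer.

Step 1: declare a=34 at depth 0
Step 2: declare a=50 at depth 0
Step 3: declare f=(read a)=50 at depth 0
Step 4: declare e=(read f)=50 at depth 0
Step 5: declare c=61 at depth 0
Step 6: declare c=1 at depth 0
Step 7: declare c=(read f)=50 at depth 0
Step 8: declare d=(read f)=50 at depth 0
Step 9: declare b=(read c)=50 at depth 0
Step 10: declare f=5 at depth 0
Step 11: declare a=65 at depth 0
Visible at query point: a=65 b=50 c=50 d=50 e=50 f=5

Answer: 0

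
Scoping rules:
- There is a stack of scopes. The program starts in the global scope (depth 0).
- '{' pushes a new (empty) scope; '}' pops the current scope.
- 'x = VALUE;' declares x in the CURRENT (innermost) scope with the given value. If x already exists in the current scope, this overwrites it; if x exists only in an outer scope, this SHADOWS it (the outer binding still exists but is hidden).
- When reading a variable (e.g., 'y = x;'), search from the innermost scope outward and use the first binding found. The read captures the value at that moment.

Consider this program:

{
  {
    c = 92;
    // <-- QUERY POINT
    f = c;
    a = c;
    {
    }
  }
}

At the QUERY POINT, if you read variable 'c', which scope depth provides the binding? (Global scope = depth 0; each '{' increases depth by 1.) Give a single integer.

Answer: 2

Derivation:
Step 1: enter scope (depth=1)
Step 2: enter scope (depth=2)
Step 3: declare c=92 at depth 2
Visible at query point: c=92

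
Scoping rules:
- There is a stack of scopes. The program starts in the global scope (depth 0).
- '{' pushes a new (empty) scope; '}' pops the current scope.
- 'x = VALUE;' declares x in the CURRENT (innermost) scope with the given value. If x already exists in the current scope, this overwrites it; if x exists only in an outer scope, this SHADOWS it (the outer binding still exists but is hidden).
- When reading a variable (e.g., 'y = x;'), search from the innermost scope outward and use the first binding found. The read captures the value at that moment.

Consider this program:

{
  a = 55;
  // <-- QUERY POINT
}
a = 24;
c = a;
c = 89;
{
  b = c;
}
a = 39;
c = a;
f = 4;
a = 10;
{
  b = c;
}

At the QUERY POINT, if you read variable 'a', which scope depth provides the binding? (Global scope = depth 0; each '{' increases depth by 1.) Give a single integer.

Answer: 1

Derivation:
Step 1: enter scope (depth=1)
Step 2: declare a=55 at depth 1
Visible at query point: a=55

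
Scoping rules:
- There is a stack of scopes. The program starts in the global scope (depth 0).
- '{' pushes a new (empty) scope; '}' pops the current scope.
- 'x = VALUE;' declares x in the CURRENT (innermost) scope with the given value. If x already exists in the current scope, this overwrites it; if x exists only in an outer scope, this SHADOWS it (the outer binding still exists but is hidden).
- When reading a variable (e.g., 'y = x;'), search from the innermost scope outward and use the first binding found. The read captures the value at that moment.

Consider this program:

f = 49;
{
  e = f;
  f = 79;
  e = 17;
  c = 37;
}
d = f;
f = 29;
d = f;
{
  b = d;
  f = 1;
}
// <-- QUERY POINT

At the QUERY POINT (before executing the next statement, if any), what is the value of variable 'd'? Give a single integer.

Step 1: declare f=49 at depth 0
Step 2: enter scope (depth=1)
Step 3: declare e=(read f)=49 at depth 1
Step 4: declare f=79 at depth 1
Step 5: declare e=17 at depth 1
Step 6: declare c=37 at depth 1
Step 7: exit scope (depth=0)
Step 8: declare d=(read f)=49 at depth 0
Step 9: declare f=29 at depth 0
Step 10: declare d=(read f)=29 at depth 0
Step 11: enter scope (depth=1)
Step 12: declare b=(read d)=29 at depth 1
Step 13: declare f=1 at depth 1
Step 14: exit scope (depth=0)
Visible at query point: d=29 f=29

Answer: 29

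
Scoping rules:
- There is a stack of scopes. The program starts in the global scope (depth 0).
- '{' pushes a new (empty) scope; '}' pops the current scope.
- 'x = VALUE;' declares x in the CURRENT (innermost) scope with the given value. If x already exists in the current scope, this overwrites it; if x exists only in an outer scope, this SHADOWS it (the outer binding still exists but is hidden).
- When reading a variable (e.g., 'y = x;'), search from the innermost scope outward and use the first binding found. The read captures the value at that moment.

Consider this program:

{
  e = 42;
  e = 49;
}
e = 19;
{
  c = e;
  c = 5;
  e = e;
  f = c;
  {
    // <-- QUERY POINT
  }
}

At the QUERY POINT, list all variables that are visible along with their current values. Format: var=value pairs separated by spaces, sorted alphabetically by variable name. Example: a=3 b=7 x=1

Step 1: enter scope (depth=1)
Step 2: declare e=42 at depth 1
Step 3: declare e=49 at depth 1
Step 4: exit scope (depth=0)
Step 5: declare e=19 at depth 0
Step 6: enter scope (depth=1)
Step 7: declare c=(read e)=19 at depth 1
Step 8: declare c=5 at depth 1
Step 9: declare e=(read e)=19 at depth 1
Step 10: declare f=(read c)=5 at depth 1
Step 11: enter scope (depth=2)
Visible at query point: c=5 e=19 f=5

Answer: c=5 e=19 f=5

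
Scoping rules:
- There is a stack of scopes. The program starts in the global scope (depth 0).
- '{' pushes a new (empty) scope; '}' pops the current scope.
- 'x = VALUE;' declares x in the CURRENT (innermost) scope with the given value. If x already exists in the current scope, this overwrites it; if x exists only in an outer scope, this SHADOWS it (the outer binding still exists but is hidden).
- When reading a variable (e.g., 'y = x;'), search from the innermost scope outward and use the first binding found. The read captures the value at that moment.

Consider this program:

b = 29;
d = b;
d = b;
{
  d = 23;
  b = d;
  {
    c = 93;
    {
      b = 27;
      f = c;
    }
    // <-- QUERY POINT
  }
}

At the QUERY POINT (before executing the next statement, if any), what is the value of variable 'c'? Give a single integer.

Step 1: declare b=29 at depth 0
Step 2: declare d=(read b)=29 at depth 0
Step 3: declare d=(read b)=29 at depth 0
Step 4: enter scope (depth=1)
Step 5: declare d=23 at depth 1
Step 6: declare b=(read d)=23 at depth 1
Step 7: enter scope (depth=2)
Step 8: declare c=93 at depth 2
Step 9: enter scope (depth=3)
Step 10: declare b=27 at depth 3
Step 11: declare f=(read c)=93 at depth 3
Step 12: exit scope (depth=2)
Visible at query point: b=23 c=93 d=23

Answer: 93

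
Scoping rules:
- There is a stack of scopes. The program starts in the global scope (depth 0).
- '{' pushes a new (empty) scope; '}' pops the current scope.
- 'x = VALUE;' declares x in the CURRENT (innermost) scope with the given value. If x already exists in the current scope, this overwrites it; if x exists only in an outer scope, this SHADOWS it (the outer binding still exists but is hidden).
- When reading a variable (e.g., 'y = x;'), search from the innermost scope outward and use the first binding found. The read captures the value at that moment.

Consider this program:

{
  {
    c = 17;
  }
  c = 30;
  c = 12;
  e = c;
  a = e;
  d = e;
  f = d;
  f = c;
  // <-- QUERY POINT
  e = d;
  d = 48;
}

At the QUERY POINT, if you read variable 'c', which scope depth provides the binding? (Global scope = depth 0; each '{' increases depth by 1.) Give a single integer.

Step 1: enter scope (depth=1)
Step 2: enter scope (depth=2)
Step 3: declare c=17 at depth 2
Step 4: exit scope (depth=1)
Step 5: declare c=30 at depth 1
Step 6: declare c=12 at depth 1
Step 7: declare e=(read c)=12 at depth 1
Step 8: declare a=(read e)=12 at depth 1
Step 9: declare d=(read e)=12 at depth 1
Step 10: declare f=(read d)=12 at depth 1
Step 11: declare f=(read c)=12 at depth 1
Visible at query point: a=12 c=12 d=12 e=12 f=12

Answer: 1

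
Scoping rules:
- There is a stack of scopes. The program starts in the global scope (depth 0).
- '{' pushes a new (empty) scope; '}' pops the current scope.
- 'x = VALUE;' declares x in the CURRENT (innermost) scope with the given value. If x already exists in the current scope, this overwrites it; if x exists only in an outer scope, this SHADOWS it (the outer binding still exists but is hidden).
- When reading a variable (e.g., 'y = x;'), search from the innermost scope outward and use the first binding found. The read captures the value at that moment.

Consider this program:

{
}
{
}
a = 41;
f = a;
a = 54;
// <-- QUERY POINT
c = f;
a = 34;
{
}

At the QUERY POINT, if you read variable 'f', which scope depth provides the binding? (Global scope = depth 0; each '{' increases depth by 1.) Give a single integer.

Answer: 0

Derivation:
Step 1: enter scope (depth=1)
Step 2: exit scope (depth=0)
Step 3: enter scope (depth=1)
Step 4: exit scope (depth=0)
Step 5: declare a=41 at depth 0
Step 6: declare f=(read a)=41 at depth 0
Step 7: declare a=54 at depth 0
Visible at query point: a=54 f=41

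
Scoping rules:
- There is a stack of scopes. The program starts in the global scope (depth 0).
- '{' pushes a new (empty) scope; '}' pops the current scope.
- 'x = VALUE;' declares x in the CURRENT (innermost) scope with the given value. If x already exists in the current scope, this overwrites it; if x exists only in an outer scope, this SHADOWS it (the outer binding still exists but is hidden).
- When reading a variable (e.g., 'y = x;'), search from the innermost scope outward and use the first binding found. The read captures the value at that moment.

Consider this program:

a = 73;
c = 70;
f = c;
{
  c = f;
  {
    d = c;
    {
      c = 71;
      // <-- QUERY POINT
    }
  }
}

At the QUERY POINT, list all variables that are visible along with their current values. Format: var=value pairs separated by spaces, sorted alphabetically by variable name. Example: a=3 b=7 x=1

Step 1: declare a=73 at depth 0
Step 2: declare c=70 at depth 0
Step 3: declare f=(read c)=70 at depth 0
Step 4: enter scope (depth=1)
Step 5: declare c=(read f)=70 at depth 1
Step 6: enter scope (depth=2)
Step 7: declare d=(read c)=70 at depth 2
Step 8: enter scope (depth=3)
Step 9: declare c=71 at depth 3
Visible at query point: a=73 c=71 d=70 f=70

Answer: a=73 c=71 d=70 f=70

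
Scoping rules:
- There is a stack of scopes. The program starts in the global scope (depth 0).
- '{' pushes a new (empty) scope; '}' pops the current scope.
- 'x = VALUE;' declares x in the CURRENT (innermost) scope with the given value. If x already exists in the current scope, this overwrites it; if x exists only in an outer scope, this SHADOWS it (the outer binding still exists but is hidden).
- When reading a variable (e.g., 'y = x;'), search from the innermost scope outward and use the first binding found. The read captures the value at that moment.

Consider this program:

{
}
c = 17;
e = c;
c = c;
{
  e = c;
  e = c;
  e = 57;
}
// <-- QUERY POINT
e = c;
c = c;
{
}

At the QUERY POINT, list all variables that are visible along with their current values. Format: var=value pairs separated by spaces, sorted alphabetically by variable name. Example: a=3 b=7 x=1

Step 1: enter scope (depth=1)
Step 2: exit scope (depth=0)
Step 3: declare c=17 at depth 0
Step 4: declare e=(read c)=17 at depth 0
Step 5: declare c=(read c)=17 at depth 0
Step 6: enter scope (depth=1)
Step 7: declare e=(read c)=17 at depth 1
Step 8: declare e=(read c)=17 at depth 1
Step 9: declare e=57 at depth 1
Step 10: exit scope (depth=0)
Visible at query point: c=17 e=17

Answer: c=17 e=17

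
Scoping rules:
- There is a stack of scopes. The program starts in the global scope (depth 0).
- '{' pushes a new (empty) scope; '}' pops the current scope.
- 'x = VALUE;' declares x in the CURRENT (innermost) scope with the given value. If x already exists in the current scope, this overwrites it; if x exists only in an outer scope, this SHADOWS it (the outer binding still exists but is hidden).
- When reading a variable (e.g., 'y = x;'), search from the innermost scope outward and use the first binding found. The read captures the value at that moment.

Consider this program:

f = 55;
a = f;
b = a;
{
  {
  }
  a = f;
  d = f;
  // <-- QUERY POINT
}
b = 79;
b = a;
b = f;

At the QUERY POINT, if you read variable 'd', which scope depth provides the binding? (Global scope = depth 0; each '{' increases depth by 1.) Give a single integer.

Step 1: declare f=55 at depth 0
Step 2: declare a=(read f)=55 at depth 0
Step 3: declare b=(read a)=55 at depth 0
Step 4: enter scope (depth=1)
Step 5: enter scope (depth=2)
Step 6: exit scope (depth=1)
Step 7: declare a=(read f)=55 at depth 1
Step 8: declare d=(read f)=55 at depth 1
Visible at query point: a=55 b=55 d=55 f=55

Answer: 1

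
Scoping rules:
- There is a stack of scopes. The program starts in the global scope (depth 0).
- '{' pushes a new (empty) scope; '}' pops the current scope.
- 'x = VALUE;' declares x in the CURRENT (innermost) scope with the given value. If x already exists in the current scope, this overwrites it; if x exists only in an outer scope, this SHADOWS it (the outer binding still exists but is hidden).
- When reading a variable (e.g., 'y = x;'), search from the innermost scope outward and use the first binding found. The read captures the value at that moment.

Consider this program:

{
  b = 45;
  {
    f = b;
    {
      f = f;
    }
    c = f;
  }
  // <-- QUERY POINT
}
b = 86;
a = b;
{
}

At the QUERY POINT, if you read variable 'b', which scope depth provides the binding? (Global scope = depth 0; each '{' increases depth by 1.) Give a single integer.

Step 1: enter scope (depth=1)
Step 2: declare b=45 at depth 1
Step 3: enter scope (depth=2)
Step 4: declare f=(read b)=45 at depth 2
Step 5: enter scope (depth=3)
Step 6: declare f=(read f)=45 at depth 3
Step 7: exit scope (depth=2)
Step 8: declare c=(read f)=45 at depth 2
Step 9: exit scope (depth=1)
Visible at query point: b=45

Answer: 1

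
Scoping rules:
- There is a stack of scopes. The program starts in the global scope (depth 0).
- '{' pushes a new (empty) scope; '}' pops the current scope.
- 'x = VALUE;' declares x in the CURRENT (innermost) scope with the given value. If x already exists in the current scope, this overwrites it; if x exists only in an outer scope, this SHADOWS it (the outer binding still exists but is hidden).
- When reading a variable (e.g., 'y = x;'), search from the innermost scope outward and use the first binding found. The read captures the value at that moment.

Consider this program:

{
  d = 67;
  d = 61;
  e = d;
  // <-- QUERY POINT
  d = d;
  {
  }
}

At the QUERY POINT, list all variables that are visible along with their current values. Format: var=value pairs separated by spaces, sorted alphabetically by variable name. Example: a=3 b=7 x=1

Answer: d=61 e=61

Derivation:
Step 1: enter scope (depth=1)
Step 2: declare d=67 at depth 1
Step 3: declare d=61 at depth 1
Step 4: declare e=(read d)=61 at depth 1
Visible at query point: d=61 e=61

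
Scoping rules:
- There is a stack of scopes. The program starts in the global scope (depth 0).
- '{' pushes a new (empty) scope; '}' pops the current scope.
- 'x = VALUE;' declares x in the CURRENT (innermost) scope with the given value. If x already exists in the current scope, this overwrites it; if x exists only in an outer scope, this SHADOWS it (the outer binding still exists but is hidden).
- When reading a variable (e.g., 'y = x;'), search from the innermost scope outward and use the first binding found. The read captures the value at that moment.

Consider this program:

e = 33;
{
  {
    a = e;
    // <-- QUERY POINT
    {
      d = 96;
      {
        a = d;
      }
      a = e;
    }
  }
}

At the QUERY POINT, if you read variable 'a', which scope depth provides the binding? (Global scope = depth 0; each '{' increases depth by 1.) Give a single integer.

Step 1: declare e=33 at depth 0
Step 2: enter scope (depth=1)
Step 3: enter scope (depth=2)
Step 4: declare a=(read e)=33 at depth 2
Visible at query point: a=33 e=33

Answer: 2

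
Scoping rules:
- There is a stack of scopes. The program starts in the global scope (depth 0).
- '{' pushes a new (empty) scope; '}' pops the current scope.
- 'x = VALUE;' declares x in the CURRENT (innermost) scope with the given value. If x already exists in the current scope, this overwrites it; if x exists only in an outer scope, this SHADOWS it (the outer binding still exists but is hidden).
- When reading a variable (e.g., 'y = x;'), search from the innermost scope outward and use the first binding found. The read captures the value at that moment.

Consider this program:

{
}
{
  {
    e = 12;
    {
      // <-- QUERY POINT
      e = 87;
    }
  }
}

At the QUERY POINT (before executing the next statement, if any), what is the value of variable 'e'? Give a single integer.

Step 1: enter scope (depth=1)
Step 2: exit scope (depth=0)
Step 3: enter scope (depth=1)
Step 4: enter scope (depth=2)
Step 5: declare e=12 at depth 2
Step 6: enter scope (depth=3)
Visible at query point: e=12

Answer: 12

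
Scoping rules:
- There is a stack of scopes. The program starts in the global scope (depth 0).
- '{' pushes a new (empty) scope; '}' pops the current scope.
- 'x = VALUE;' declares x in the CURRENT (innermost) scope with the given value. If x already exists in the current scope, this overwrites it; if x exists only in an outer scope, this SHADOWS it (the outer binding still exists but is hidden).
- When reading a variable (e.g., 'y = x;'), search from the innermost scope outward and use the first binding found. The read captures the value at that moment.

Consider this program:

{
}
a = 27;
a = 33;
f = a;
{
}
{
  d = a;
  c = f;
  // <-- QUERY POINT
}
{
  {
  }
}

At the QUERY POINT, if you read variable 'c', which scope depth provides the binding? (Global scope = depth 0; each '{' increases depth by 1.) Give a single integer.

Answer: 1

Derivation:
Step 1: enter scope (depth=1)
Step 2: exit scope (depth=0)
Step 3: declare a=27 at depth 0
Step 4: declare a=33 at depth 0
Step 5: declare f=(read a)=33 at depth 0
Step 6: enter scope (depth=1)
Step 7: exit scope (depth=0)
Step 8: enter scope (depth=1)
Step 9: declare d=(read a)=33 at depth 1
Step 10: declare c=(read f)=33 at depth 1
Visible at query point: a=33 c=33 d=33 f=33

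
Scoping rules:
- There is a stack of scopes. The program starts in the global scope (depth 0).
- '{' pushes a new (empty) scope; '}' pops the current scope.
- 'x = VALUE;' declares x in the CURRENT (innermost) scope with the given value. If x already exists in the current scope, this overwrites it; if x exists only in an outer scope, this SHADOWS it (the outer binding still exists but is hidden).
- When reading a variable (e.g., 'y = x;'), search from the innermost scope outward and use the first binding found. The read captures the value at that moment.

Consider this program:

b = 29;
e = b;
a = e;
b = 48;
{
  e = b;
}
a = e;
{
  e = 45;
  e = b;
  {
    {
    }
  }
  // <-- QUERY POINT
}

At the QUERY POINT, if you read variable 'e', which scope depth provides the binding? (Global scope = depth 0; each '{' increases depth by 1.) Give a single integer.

Answer: 1

Derivation:
Step 1: declare b=29 at depth 0
Step 2: declare e=(read b)=29 at depth 0
Step 3: declare a=(read e)=29 at depth 0
Step 4: declare b=48 at depth 0
Step 5: enter scope (depth=1)
Step 6: declare e=(read b)=48 at depth 1
Step 7: exit scope (depth=0)
Step 8: declare a=(read e)=29 at depth 0
Step 9: enter scope (depth=1)
Step 10: declare e=45 at depth 1
Step 11: declare e=(read b)=48 at depth 1
Step 12: enter scope (depth=2)
Step 13: enter scope (depth=3)
Step 14: exit scope (depth=2)
Step 15: exit scope (depth=1)
Visible at query point: a=29 b=48 e=48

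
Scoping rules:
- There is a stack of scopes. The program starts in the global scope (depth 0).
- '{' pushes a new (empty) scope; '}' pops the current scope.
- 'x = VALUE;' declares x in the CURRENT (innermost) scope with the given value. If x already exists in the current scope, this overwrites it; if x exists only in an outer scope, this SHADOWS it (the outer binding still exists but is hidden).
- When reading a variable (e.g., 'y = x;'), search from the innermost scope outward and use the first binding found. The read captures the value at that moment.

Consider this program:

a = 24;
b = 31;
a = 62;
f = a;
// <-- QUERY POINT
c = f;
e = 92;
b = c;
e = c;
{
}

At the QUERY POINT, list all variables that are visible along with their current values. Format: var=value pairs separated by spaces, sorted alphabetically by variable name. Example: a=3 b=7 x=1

Step 1: declare a=24 at depth 0
Step 2: declare b=31 at depth 0
Step 3: declare a=62 at depth 0
Step 4: declare f=(read a)=62 at depth 0
Visible at query point: a=62 b=31 f=62

Answer: a=62 b=31 f=62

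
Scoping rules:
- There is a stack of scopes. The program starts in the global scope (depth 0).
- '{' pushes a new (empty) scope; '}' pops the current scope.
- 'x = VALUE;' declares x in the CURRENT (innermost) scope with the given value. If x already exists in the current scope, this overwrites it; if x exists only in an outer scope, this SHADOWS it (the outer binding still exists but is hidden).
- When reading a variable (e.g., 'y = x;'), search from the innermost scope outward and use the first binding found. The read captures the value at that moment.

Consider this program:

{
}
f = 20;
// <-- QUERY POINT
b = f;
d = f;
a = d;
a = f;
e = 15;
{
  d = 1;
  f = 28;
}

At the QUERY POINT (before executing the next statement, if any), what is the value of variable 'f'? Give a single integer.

Answer: 20

Derivation:
Step 1: enter scope (depth=1)
Step 2: exit scope (depth=0)
Step 3: declare f=20 at depth 0
Visible at query point: f=20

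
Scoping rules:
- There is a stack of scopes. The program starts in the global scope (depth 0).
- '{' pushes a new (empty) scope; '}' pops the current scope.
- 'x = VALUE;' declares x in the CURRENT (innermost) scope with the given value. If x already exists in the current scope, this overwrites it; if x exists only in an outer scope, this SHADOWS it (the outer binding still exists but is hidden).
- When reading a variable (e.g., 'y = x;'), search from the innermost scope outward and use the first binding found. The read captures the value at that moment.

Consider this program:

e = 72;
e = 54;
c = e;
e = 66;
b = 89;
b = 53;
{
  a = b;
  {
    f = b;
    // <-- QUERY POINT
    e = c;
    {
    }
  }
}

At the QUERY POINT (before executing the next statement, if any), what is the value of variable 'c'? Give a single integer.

Step 1: declare e=72 at depth 0
Step 2: declare e=54 at depth 0
Step 3: declare c=(read e)=54 at depth 0
Step 4: declare e=66 at depth 0
Step 5: declare b=89 at depth 0
Step 6: declare b=53 at depth 0
Step 7: enter scope (depth=1)
Step 8: declare a=(read b)=53 at depth 1
Step 9: enter scope (depth=2)
Step 10: declare f=(read b)=53 at depth 2
Visible at query point: a=53 b=53 c=54 e=66 f=53

Answer: 54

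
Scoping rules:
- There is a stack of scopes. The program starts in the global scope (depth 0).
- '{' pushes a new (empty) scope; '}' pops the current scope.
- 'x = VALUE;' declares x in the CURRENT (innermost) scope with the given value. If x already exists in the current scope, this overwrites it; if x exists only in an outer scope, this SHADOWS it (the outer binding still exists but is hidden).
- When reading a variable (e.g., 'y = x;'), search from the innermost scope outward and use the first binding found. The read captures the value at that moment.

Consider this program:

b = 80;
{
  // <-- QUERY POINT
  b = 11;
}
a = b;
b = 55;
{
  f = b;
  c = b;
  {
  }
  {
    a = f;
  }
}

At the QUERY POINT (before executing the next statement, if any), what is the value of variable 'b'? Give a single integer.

Answer: 80

Derivation:
Step 1: declare b=80 at depth 0
Step 2: enter scope (depth=1)
Visible at query point: b=80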